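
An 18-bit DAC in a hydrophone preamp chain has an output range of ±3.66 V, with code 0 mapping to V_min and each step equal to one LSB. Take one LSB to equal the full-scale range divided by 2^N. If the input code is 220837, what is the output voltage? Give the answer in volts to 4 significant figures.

2.507 V

Span: 3.66 V − (-3.66 V) = 7.32 V. LSB = 7.32 V / 2^18.
Output = V_min + (220837/262144) × range = -3.66 + 0.842426 × 7.32 V
      = -3.66 + 6.16656 = 2.50656 V.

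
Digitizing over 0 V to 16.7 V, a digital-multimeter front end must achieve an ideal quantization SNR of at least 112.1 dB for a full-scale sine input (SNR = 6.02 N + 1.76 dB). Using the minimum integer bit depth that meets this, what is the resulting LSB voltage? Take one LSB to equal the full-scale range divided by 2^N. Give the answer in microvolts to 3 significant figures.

Range is 16.7 V.
Solving 6.02 N ≥ 112.1 − 1.76: N ≥ 18.329. Round up → N = 19.
One LSB is 16.7 V / 524288 = 31.9 µV.

31.9 µV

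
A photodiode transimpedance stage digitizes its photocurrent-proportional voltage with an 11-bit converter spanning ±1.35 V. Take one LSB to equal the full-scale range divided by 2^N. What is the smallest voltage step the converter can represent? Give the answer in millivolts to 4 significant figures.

1.318 mV

Full-scale range = 1.35 V − (-1.35 V) = 2.7 V.
2^11 = 2048 levels.
LSB = 2.7 V ÷ 2^11 = 2.7/2048 V = 1.318 mV.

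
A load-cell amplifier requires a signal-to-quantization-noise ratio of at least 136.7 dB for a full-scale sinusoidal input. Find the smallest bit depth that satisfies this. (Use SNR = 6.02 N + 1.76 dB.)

Solving 6.02 N ≥ 136.7 − 1.76: N ≥ 22.415. Round up → N = 23.

23 bits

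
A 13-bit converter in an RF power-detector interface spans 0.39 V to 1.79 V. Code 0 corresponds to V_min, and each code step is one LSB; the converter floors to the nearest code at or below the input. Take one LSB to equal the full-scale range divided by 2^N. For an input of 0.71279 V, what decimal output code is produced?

Span: 1.79 V − (0.39 V) = 1.4 V. LSB = 1.4 V / 2^13 ≈ 170.9 µV.
(V_in − V_min) × 2^13/range = (0.71279 − (0.39)) × 8192/1.4 = 1888.783.
Floor → code = 1888.

1888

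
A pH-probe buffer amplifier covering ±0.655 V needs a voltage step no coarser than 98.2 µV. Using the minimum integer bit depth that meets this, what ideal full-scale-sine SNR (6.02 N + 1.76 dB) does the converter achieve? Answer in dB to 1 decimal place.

Full-scale range = 0.655 V − (-0.655 V) = 1.31 V.
Levels needed ≥ 1.31/98.2 µV = 13340. 2^14 = 16384 suffices, so N_min = 14.
Ideal SNR at N = 14: 6.02·14 + 1.76 = 86.0 dB.

86.0 dB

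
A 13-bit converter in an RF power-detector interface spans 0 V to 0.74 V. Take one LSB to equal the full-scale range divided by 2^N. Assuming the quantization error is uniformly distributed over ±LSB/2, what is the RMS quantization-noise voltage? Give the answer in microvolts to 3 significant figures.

Span = 0.74 V.
LSB = 0.74 V ÷ 2^13 = 0.74/8192 V = 90.332 µV.
For a uniform distribution on [−LSB/2, +LSB/2], V_rms = LSB/√12 = 90.332 µV/3.4641 = 26.1 µV.

26.1 µV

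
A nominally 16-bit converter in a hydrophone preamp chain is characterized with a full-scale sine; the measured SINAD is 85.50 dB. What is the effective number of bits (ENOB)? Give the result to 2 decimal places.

13.91 bits

Inverting SNR = 6.02 N + 1.76: N_eff = (85.50 − 1.76)/6.02 = 13.9103.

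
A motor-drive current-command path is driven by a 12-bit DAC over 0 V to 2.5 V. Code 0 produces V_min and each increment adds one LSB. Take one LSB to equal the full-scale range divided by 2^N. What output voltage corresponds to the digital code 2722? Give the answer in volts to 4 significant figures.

1.661 V

Span = 2.5 V. LSB = 2.5 V / 2^12.
V_out = 0 + 2722 × (2.5/4096) V
      = 0 + 1.66138 = 1.66138 V.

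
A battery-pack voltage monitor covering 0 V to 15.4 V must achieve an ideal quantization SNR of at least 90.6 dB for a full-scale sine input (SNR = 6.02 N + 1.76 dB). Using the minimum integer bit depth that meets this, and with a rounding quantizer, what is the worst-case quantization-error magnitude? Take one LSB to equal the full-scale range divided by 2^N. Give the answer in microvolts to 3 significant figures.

235 µV

Span = 15.4 V.
6.02 N + 1.76 ≥ 90.6 gives N ≥ 14.757, so the minimum integer is 15.
LSB = 15.4 V ÷ 2^15 = 15.4/32768 V = 469.97 µV.
|e|_max = LSB/2 = 235 µV.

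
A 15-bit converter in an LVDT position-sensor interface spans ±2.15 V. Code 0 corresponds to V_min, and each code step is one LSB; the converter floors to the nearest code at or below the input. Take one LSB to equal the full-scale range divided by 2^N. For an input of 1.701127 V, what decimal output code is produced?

29347

Span: 2.15 V − (-2.15 V) = 4.3 V. LSB = 4.3 V / 2^15 ≈ 131.2 µV.
(V_in − V_min) × 2^15/range = (1.701127 − (-2.15)) × 32768/4.3 = 29347.379.
Floor → code = 29347.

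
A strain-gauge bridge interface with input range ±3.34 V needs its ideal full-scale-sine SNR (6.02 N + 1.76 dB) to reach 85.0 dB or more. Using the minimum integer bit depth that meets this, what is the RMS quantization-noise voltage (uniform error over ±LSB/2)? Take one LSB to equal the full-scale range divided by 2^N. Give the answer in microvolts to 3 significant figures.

118 µV

The full-scale span is 3.34 − (-3.34) = 6.68 V.
6.02 N + 1.76 ≥ 85.0 gives N ≥ 13.827, so the minimum integer is 14.
LSB = 6.68 V / 2^14 = 407.71 µV.
RMS noise = LSB/√12 = 118 µV.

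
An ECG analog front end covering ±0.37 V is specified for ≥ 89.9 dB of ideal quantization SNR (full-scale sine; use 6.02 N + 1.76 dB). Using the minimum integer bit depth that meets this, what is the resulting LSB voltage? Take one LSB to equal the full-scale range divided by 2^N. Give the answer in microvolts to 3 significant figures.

Full-scale range = 0.37 V − (-0.37 V) = 0.74 V.
6.02 N + 1.76 ≥ 89.9 gives N ≥ 14.641, so the minimum integer is 15.
LSB = 0.74 V ÷ 2^15 = 0.74/32768 V = 22.6 µV.

22.6 µV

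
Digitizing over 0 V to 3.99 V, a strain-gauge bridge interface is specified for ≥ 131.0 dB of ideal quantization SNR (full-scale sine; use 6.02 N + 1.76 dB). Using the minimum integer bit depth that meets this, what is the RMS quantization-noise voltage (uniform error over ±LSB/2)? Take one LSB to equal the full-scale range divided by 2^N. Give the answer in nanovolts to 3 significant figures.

275 nV

Range is 3.99 V.
6.02 N + 1.76 ≥ 131.0 gives N ≥ 21.468, so the minimum integer is 22.
LSB = 3.99 V / 2^22 = 0.95129 µV.
σ_q = LSB/√12 = 0.95129 µV/3.4641 = 275 nV.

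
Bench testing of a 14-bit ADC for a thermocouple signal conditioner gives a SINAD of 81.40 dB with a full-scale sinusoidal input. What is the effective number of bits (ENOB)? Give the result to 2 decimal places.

(81.40 − 1.76) / 6.02 = 79.64/6.02 = 13.2292 effective bits.

13.23 bits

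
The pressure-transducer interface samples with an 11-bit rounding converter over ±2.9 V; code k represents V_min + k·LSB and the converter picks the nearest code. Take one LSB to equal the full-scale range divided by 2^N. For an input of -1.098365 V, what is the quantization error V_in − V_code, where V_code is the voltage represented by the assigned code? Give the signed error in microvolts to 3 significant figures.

+463 µV

Span: 2.9 V − (-2.9 V) = 5.8 V. LSB = 5.8 V / 2^11 ≈ 2.832 mV.
Position in LSBs: (-1.098365 − (-2.9)) × 2048/5.8 = 636.1635; rounding gives k = 636.
Reconstructed level: -2.9 + 636 × 5.8/2048 V = -1.098828125 V.
V_in − V_code = -1.098365 − (-1.098828125) = +463 µV.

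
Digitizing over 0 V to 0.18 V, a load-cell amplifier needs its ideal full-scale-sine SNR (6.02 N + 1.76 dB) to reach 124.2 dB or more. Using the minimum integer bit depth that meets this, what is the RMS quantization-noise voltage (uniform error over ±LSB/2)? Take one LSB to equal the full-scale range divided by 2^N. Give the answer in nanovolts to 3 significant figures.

24.8 nV

Range is 0.18 V.
Required N = ⌈(124.2 − 1.76)/6.02⌉ = ⌈20.339⌉ = 21.
LSB = 0.18 V / 2^21 = 85.831 nV.
σ_q = LSB/√12 = 85.831 nV/3.4641 = 24.8 nV.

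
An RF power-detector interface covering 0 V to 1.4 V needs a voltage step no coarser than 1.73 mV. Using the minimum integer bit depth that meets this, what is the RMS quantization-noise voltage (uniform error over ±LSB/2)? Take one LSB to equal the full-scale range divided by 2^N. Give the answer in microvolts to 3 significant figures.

395 µV

Range is 1.4 V.
Required number of levels: 1.4/1.73 mV = 809.25; smallest N with 2^N ≥ that is 10.
LSB = 1.4 V / 2^10 = 1.3672 mV.
V_rms = LSB/√12 = 395 µV.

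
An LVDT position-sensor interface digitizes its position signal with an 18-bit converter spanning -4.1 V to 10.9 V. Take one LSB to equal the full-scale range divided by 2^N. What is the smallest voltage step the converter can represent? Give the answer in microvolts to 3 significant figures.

57.2 µV

Span: 10.9 V − (-4.1 V) = 15 V.
There are 2^18 = 262144 steps.
LSB = 15 V ÷ 2^18 = 15/262144 V = 57.2 µV.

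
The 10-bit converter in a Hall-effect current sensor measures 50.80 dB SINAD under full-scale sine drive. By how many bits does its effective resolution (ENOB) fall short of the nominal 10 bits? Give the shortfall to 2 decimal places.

1.85 bits

ENOB = (SINAD − 1.76)/6.02 = (50.80 − 1.76)/6.02 = 8.1462 bits.
Shortfall = 10 − 8.1462 = 1.8538 bits.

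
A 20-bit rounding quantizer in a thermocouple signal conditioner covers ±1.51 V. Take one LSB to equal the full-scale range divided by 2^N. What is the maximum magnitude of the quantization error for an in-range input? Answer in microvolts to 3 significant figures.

The full-scale span is 1.51 − (-1.51) = 3.02 V.
LSB = 3.02 V / 2^20 = 2.8801 µV.
Worst-case error for round-to-nearest is half an LSB: 1.44 µV.

1.44 µV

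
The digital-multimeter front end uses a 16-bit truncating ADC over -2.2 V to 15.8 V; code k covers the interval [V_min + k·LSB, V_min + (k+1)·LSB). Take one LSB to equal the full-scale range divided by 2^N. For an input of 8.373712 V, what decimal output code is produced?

38497

Span: 15.8 V − (-2.2 V) = 18 V. LSB = 18 V / 2^16 ≈ 274.7 µV.
V_in − V_min = 8.373712 − (-2.2) = 10.573712 V.
Divide by LSB: 10.573712 × 65536/18 = 38497.7105.
Truncating gives code 38497.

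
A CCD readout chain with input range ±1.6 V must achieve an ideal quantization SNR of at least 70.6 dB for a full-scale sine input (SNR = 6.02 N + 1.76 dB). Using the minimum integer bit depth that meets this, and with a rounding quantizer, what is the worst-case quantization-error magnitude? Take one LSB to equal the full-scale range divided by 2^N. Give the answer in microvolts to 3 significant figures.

391 µV

Full-scale range = 1.6 V − (-1.6 V) = 3.2 V.
6.02 N + 1.76 ≥ 70.6 gives N ≥ 11.435, so the minimum integer is 12.
One LSB is 3.2 V / 4096 = 0.78125 mV.
Max error for round-to-nearest is LSB/2 = 391 µV.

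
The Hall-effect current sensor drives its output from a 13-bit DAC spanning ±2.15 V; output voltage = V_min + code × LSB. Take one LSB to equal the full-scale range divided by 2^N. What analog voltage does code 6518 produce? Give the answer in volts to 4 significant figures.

1.271 V

The full-scale span is 2.15 − (-2.15) = 4.3 V. LSB = 4.3 V / 2^13.
V_out = -2.15 + 6518 × (4.3/8192) V
      = -2.15 V + 3.42131 V = 1.27131 V.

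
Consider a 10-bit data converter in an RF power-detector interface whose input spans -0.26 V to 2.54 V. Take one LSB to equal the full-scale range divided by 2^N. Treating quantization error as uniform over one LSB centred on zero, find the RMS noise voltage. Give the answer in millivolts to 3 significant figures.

Range = 2.54 − (-0.26) = 2.8 V.
One LSB is 2.8 V / 1024 = 2.7344 mV.
For a uniform distribution on [−LSB/2, +LSB/2], V_rms = LSB/√12 = 2.7344 mV/3.4641 = 0.789 mV.

0.789 mV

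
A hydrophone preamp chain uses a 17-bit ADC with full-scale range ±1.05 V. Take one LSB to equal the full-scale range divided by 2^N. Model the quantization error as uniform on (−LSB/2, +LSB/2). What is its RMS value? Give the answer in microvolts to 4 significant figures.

4.625 µV

Span: 1.05 V − (-1.05 V) = 2.1 V.
LSB = 2.1 V ÷ 2^17 = 2.1/131072 V = 16.0217 µV.
RMS of a uniform error over width LSB is LSB/√12 = 4.625 µV.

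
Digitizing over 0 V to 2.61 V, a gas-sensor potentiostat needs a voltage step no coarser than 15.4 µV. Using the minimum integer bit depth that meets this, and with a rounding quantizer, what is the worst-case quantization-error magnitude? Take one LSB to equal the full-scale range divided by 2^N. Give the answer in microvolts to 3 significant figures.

4.98 µV

Full-scale range = 2.61 V.
2.61 V / 15.4 µV = 169500. Since 2^17 = 131072 and 2^18 = 262144, N = 18.
LSB = 2.61 V / 2^18 = 9.9564 µV.
|e|_max = LSB/2 = 4.98 µV.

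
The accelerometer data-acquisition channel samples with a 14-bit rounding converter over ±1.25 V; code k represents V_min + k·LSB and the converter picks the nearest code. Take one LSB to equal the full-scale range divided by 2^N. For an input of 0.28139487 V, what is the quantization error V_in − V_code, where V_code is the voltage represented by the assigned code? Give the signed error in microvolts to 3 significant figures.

The full-scale span is 1.25 − (-1.25) = 2.5 V. LSB = 2.5 V / 2^14 ≈ 152.6 µV.
Position in LSBs: (0.28139487 − (-1.25)) × 16384/2.5 = 10036.1494; rounding gives k = 10036.
V_code = -1.25 + (10036/16384) × 2.5 = 0.28137207031 V.
V_in − V_code = 0.28139487 − (0.28137207031) = +22.8 µV.

+22.8 µV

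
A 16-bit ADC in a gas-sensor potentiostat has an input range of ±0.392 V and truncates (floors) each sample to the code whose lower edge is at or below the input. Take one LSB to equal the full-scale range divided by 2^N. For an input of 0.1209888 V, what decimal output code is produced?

Full-scale range = 0.392 V − (-0.392 V) = 0.784 V. LSB = 0.784 V / 2^16 ≈ 11.96 µV.
(V_in − V_min) × 2^16/range = (0.1209888 − (-0.392)) × 65536/0.784 = 42881.676.
Floor → code = 42881.

42881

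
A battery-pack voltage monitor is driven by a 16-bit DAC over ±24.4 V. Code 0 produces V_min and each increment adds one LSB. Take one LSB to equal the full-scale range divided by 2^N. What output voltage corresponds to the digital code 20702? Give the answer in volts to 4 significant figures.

Full-scale range = 24.4 V − (-24.4 V) = 48.8 V. LSB = 48.8 V / 2^16.
V_out = V_min + code × LSB = -24.4 V + 20702 × 48.8 V / 65536
      = -24.4 + 15.4153 = -8.98469 V.

-8.985 V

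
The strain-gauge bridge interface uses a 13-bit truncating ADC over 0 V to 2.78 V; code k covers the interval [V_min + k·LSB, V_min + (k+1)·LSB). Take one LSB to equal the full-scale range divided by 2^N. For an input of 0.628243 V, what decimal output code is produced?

1851

Range is 2.78 V. LSB = 2.78 V / 2^13 ≈ 339.4 µV.
code = ⌊(V_in − V_min)/LSB⌋ = ⌊(V_in − V_min) × 2^13 / range⌋
     = ⌊(0.628243 − (0)) × 8192 / 2.78⌋ = ⌊0.628243 × 8192/2.78⌋
     = ⌊1851.283⌋ = 1851.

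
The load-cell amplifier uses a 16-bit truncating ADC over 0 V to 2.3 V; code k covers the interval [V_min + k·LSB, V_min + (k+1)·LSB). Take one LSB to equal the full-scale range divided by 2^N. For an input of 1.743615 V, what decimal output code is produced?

Range is 2.3 V. LSB = 2.3 V / 2^16 ≈ 35.10 µV.
V_in − V_min = 1.743615 − (0) = 1.743615 V.
Divide by LSB: 1.743615 × 65536/2.3 = 49682.4142.
Truncating gives code 49682.

49682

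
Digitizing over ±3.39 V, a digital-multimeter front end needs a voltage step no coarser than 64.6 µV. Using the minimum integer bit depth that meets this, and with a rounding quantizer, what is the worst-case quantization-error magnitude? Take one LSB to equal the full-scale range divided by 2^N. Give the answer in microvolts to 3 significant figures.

25.9 µV

Full-scale range = 3.39 V − (-3.39 V) = 6.78 V.
6.78 V / 64.6 µV = 105000. Since 2^16 = 65536 and 2^17 = 131072, N = 17.
LSB = 6.78 V / 2^17 = 51.727 µV.
Half an LSB is 25.9 µV.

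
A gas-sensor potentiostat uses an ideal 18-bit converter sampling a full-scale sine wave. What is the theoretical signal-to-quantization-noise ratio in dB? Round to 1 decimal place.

Ideal quantization SNR: 6.02 × 18 + 1.76 dB = 110.1 dB.

110.1 dB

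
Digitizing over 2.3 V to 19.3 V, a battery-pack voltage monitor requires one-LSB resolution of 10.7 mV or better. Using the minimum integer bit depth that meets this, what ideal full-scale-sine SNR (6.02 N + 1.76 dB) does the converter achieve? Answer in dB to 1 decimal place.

Span: 19.3 V − (2.3 V) = 17 V.
Required number of levels: 17/10.7 mV = 1588.8; smallest N with 2^N ≥ that is 11.
SNR = 6.02 × 11 + 1.76 = 67.98 dB.

68.0 dB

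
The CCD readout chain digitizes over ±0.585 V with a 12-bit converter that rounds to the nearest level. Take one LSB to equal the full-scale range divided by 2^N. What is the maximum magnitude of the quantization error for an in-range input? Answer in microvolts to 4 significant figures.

142.8 µV

The full-scale span is 0.585 − (-0.585) = 1.17 V.
Step size = 1.17/4096 V = 285.645 µV.
A rounding quantizer has |error| ≤ LSB/2 = 142.8 µV.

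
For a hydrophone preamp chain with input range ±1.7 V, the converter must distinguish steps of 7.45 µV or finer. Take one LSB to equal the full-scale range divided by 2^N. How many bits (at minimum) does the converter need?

19 bits

The full-scale span is 1.7 − (-1.7) = 3.4 V.
Required number of levels: 3.4/7.45 µV = 456380; smallest N with 2^N ≥ that is 19.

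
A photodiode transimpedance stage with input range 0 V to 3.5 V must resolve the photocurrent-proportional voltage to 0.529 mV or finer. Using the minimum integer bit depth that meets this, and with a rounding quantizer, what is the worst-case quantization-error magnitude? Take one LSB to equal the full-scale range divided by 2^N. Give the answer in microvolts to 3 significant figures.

Full-scale range = 3.5 V.
Required number of levels: 3.5/0.529 mV = 6616.3; smallest N with 2^N ≥ that is 13.
Step size = 3.5/8192 V = 427.25 µV.
Max error for round-to-nearest is LSB/2 = 214 µV.

214 µV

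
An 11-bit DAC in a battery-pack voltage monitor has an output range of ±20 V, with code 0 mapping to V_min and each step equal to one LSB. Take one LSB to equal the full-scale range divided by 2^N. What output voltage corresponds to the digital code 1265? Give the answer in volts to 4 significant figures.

The full-scale span is 20 − (-20) = 40 V. LSB = 40 V / 2^11.
V_out = V_min + code × LSB = -20 V + 1265 × 40 V / 2048
      = -20 + 24.7070 = 4.70703 V.

4.707 V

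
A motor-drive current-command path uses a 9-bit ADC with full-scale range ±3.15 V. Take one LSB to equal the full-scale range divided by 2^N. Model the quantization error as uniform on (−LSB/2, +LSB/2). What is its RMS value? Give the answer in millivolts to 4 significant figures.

Range = 3.15 − (-3.15) = 6.3 V.
LSB = 6.3 V / 2^9 = 12.3047 mV.
For a uniform distribution on [−LSB/2, +LSB/2], V_rms = LSB/√12 = 12.3047 mV/3.4641 = 3.552 mV.

3.552 mV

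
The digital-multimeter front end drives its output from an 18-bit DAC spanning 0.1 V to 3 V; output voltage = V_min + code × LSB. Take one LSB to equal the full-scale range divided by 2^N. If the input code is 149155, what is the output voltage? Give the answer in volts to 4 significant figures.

Full-scale range = 3 V − (0.1 V) = 2.9 V. LSB = 2.9 V / 2^18.
V_out = V_min + code × LSB = 0.1 V + 149155 × 2.9 V / 262144
      = 0.1 V + 1.65005 V = 1.75005 V.

1.750 V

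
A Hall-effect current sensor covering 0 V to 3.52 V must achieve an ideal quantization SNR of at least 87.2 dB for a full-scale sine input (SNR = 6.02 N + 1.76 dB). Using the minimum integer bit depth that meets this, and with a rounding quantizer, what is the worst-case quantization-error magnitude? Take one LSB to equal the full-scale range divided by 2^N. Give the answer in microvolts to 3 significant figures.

Span = 3.52 V.
Required N = ⌈(87.2 − 1.76)/6.02⌉ = ⌈14.193⌉ = 15.
LSB = 3.52 V ÷ 2^15 = 3.52/32768 V = 107.42 µV.
Half an LSB is 53.7 µV.

53.7 µV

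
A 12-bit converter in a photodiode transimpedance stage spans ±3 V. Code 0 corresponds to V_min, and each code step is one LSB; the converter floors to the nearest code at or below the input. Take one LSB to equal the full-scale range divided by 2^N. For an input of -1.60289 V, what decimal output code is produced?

953

Full-scale range = 3 V − (-3 V) = 6 V. LSB = 6 V / 2^12 ≈ 1.465 mV.
V_in − V_min = -1.60289 − (-3) = 1.39711 V.
Divide by LSB: 1.39711 × 4096/6 = 953.7604.
Truncating gives code 953.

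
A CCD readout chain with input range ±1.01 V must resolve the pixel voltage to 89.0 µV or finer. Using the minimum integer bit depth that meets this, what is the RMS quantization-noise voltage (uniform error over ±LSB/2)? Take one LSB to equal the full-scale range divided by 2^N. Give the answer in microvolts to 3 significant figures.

The full-scale span is 1.01 − (-1.01) = 2.02 V.
Levels needed ≥ 2.02/89.0 µV = 22700. 2^15 = 32768 suffices, so N_min = 15.
One LSB is 2.02 V / 32768 = 61.646 µV.
σ_q = LSB/√12 = 61.646 µV/3.4641 = 17.8 µV.

17.8 µV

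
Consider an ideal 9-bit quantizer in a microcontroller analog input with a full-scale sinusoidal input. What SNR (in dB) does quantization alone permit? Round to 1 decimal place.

For an ideal N-bit converter with full-scale sine input, SNR = 6.02 N + 1.76 dB. SNR = 6.02 × 9 + 1.76 = 54.18 + 1.76 = 55.94 dB.

55.9 dB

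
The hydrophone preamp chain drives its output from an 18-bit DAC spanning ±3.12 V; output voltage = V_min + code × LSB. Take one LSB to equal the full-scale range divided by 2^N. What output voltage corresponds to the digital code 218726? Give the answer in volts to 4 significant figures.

Range = 3.12 − (-3.12) = 6.24 V. LSB = 6.24 V / 2^18.
V_out = -3.12 + 218726 × (6.24/262144) V
      = -3.12 + 5.20649 = 2.08649 V.

2.086 V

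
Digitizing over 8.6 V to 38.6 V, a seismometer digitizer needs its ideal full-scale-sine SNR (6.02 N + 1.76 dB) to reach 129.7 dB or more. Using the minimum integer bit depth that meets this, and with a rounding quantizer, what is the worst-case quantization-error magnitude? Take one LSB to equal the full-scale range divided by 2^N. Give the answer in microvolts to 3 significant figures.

3.58 µV

Span: 38.6 V − (8.6 V) = 30 V.
N ≥ (129.7 − 1.76)/6.02 = 21.252 → N_min = 22.
Step size = 30/4194304 V = 7.1526 µV.
Max error for round-to-nearest is LSB/2 = 3.58 µV.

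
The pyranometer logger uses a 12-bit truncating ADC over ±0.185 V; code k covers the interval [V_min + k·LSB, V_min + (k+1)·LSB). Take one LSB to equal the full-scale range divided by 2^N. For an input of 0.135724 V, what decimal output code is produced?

3550

Span: 0.185 V − (-0.185 V) = 0.37 V. LSB = 0.37 V / 2^12 ≈ 90.33 µV.
(V_in − V_min) × 2^12/range = (0.135724 − (-0.185)) × 4096/0.37 = 3550.501.
Floor → code = 3550.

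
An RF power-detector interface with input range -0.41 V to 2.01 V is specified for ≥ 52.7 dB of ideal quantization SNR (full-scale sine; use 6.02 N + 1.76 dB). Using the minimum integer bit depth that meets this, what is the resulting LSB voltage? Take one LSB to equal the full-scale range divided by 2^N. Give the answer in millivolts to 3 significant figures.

Full-scale range = 2.01 V − (-0.41 V) = 2.42 V.
Required N = ⌈(52.7 − 1.76)/6.02⌉ = ⌈8.462⌉ = 9.
LSB = 2.42 V / 2^9 = 4.73 mV.

4.73 mV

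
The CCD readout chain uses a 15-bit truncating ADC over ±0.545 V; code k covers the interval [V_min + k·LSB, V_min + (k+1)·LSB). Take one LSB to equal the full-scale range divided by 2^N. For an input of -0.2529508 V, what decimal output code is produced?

8779

The full-scale span is 0.545 − (-0.545) = 1.09 V. LSB = 1.09 V / 2^15 ≈ 33.26 µV.
(V_in − V_min) × 2^15/range = (-0.2529508 − (-0.545)) × 32768/1.09 = 8779.696.
Floor → code = 8779.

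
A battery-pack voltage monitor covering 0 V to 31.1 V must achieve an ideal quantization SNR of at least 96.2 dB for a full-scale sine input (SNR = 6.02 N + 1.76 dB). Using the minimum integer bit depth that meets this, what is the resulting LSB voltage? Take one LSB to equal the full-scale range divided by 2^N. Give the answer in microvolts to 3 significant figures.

475 µV

Span = 31.1 V.
Required N = ⌈(96.2 − 1.76)/6.02⌉ = ⌈15.688⌉ = 16.
Step size = 31.1/65536 V = 475 µV.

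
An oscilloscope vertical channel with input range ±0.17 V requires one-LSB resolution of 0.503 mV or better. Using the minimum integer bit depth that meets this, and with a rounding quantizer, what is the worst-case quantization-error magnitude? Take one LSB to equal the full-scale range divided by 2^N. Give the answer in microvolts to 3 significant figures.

166 µV

Full-scale range = 0.17 V − (-0.17 V) = 0.34 V.
Need 2^N ≥ 0.34 V / 0.503 mV = 675.9 → N_min = 10.
One LSB is 0.34 V / 1024 = 332.03 µV.
Half an LSB is 166 µV.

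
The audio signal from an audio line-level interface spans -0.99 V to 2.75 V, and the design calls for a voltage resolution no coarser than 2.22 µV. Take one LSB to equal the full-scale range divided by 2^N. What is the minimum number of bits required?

21 bits

Range = 2.75 − (-0.99) = 3.74 V.
3.74 V / 2.22 µV = 1.685e6. Since 2^20 = 1048576 and 2^21 = 2097152, N = 21.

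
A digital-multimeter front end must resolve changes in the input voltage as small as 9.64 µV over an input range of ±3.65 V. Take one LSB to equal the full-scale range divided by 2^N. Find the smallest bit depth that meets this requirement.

20 bits

The full-scale span is 3.65 − (-3.65) = 7.3 V.
7.3 V / 9.64 µV = 757300. Since 2^19 = 524288 and 2^20 = 1048576, N = 20.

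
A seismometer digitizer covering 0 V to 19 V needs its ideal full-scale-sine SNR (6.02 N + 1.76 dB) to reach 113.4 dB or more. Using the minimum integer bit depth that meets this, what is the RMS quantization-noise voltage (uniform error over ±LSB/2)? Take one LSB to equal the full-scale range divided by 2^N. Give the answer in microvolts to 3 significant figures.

10.5 µV

Full-scale range = 19 V.
Solving 6.02 N ≥ 113.4 − 1.76: N ≥ 18.545. Round up → N = 19.
LSB = 19 V ÷ 2^19 = 19/524288 V = 36.240 µV.
RMS noise = LSB/√12 = 10.5 µV.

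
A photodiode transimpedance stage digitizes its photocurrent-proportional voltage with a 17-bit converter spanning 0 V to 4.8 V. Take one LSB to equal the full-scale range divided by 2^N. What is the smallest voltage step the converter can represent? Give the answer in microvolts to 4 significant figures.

36.62 µV

Range is 4.8 V.
There are 2^17 = 131072 steps.
One LSB is 4.8 V / 131072 = 36.62 µV.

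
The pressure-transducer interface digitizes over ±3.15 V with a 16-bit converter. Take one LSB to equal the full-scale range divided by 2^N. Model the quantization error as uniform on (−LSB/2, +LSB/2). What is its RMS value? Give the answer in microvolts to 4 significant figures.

Full-scale range = 3.15 V − (-3.15 V) = 6.3 V.
One LSB is 6.3 V / 65536 = 96.1304 µV.
RMS of a uniform error over width LSB is LSB/√12 = 27.75 µV.

27.75 µV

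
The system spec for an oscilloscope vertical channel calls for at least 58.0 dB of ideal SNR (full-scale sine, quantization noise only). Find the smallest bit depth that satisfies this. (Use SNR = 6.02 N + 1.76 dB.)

10 bits

Required N = ⌈(58.0 − 1.76)/6.02⌉ = ⌈9.342⌉ = 10.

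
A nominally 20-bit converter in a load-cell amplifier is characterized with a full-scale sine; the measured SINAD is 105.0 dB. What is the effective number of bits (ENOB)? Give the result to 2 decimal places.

ENOB = (105.0 − 1.76)/6.02 = 17.1495 bits.

17.15 bits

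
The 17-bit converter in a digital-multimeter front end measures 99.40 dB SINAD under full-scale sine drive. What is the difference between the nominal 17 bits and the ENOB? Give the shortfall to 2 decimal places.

0.78 bits

Effective bits = (99.40 − 1.76)/6.02 = 16.2193.
Lost resolution: 17 − 16.2193 = 0.7807 bits.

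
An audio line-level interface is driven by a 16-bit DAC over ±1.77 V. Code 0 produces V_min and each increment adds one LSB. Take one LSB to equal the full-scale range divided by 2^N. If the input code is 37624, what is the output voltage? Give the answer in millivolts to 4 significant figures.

Span: 1.77 V − (-1.77 V) = 3.54 V. LSB = 3.54 V / 2^16.
V_out = V_min + code × LSB = -1.77 V + 37624 × 3.54 V / 65536
      = -1.77 V + 2.03230 V = 0.262302 V.

262.3 mV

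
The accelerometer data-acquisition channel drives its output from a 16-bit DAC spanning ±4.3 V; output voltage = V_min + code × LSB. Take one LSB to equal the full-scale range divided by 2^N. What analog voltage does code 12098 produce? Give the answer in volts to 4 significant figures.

-2.712 V

The full-scale span is 4.3 − (-4.3) = 8.6 V. LSB = 8.6 V / 2^16.
V_out = -4.3 + 12098 × (8.6/65536) V
      = -4.3 V + 1.58757 V = -2.71243 V.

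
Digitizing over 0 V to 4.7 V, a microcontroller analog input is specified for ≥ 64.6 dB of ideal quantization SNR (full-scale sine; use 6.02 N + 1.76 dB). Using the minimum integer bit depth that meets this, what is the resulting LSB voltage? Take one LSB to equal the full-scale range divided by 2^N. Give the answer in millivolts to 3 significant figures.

Span = 4.7 V.
Required N = ⌈(64.6 − 1.76)/6.02⌉ = ⌈10.439⌉ = 11.
LSB = 4.7 V / 2^11 = 2.29 mV.

2.29 mV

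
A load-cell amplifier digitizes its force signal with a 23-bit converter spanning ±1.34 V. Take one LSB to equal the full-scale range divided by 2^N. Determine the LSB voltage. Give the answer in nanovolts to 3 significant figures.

Range = 1.34 − (-1.34) = 2.68 V.
There are 2^23 = 8388608 steps.
LSB = 2.68 V / 2^23 = 319 nV.

319 nV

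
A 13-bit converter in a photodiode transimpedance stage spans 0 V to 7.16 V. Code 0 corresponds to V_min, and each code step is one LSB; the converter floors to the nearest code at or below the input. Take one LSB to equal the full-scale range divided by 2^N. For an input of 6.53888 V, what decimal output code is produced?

Full-scale range = 7.16 V. LSB = 7.16 V / 2^13 ≈ 0.8740 mV.
code = ⌊(V_in − V_min)/LSB⌋ = ⌊(V_in − V_min) × 2^13 / range⌋
     = ⌊(6.53888 − (0)) × 8192 / 7.16⌋ = ⌊6.53888 × 8192/7.16⌋
     = ⌊7481.355⌋ = 7481.

7481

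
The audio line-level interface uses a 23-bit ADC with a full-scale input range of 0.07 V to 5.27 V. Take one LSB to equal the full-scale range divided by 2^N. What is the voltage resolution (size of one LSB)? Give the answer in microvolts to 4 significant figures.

Range = 5.27 − (0.07) = 5.2 V.
There are 2^23 = 8388608 steps.
LSB = 5.2 V ÷ 2^23 = 5.2/8388608 V = 0.6199 µV.

0.6199 µV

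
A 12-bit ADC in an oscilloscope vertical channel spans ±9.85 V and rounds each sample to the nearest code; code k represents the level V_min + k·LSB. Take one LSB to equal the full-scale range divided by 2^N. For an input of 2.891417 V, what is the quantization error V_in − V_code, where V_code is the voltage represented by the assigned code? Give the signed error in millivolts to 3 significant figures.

Full-scale range = 9.85 V − (-9.85 V) = 19.7 V. LSB = 19.7 V / 2^12 ≈ 4.810 mV.
Position in LSBs: (2.891417 − (-9.85)) × 4096/19.7 = 2649.1799; rounding gives k = 2649.
Reconstructed level: -9.85 + 2649 × 19.7/4096 V = 2.890551758 V.
e = 2.891417 − (2.890551758) = +0.865 mV.

+0.865 mV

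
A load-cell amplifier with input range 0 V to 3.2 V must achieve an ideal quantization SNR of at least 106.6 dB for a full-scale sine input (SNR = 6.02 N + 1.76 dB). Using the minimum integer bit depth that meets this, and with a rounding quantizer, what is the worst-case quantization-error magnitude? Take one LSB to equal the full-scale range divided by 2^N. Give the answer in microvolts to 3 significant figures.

V_FS = 3.2 V.
Solving 6.02 N ≥ 106.6 − 1.76: N ≥ 17.415. Round up → N = 18.
Step size = 3.2/262144 V = 12.207 µV.
Max error for round-to-nearest is LSB/2 = 6.10 µV.

6.10 µV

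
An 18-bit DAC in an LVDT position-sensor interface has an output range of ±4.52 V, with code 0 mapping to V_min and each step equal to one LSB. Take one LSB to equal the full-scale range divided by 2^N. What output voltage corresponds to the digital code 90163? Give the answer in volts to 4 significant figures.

-1.411 V

Range = 4.52 − (-4.52) = 9.04 V. LSB = 9.04 V / 2^18.
Output = V_min + (90163/262144) × range = -4.52 + 0.343945 × 9.04 V
      = -4.52 + 3.10926 = -1.41074 V.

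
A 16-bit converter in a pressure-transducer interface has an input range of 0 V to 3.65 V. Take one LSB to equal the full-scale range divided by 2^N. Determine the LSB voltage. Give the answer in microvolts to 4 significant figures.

Span = 3.65 V.
Number of codes = 2^16 = 65536.
Step size = 3.65/65536 V = 55.69 µV.

55.69 µV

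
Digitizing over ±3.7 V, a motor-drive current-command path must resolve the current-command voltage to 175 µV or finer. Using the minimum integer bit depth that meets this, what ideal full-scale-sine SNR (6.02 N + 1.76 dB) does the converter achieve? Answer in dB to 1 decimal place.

98.1 dB

The full-scale span is 3.7 − (-3.7) = 7.4 V.
7.4 V / 175 µV = 42290. Since 2^15 = 32768 and 2^16 = 65536, N = 16.
SNR = 6.02 × 16 + 1.76 = 98.08 dB.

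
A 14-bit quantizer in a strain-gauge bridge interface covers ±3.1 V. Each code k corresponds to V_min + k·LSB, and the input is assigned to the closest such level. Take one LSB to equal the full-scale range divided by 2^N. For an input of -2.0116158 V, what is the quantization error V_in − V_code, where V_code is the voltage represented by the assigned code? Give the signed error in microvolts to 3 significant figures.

Full-scale range = 3.1 V − (-3.1 V) = 6.2 V. LSB = 6.2 V / 2^14 ≈ 378.4 µV.
(V_in − V_min)/LSB = (-2.0116158 − (-3.1)) × 16384/6.2 = 2876.1430 → nearest code k = 2876.
V_code = -3.1 + (2876/16384) × 6.2 = -2.0116699219 V.
Error = V_in − V_code = -2.0116158 − (-2.0116699219) = +54.1 µV.

+54.1 µV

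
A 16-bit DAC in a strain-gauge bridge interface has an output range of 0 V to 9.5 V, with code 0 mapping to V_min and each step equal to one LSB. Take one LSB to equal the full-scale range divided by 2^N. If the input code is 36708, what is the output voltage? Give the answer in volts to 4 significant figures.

5.321 V

Full-scale range = 9.5 V. LSB = 9.5 V / 2^16.
V_out = V_min + code × LSB = 0 V + 36708 × 9.5 V / 65536
      = 0 + 5.32114 = 5.32114 V.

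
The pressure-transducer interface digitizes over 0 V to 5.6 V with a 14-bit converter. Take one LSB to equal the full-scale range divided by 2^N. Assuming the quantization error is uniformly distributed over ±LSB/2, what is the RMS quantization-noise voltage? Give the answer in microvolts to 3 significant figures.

Full-scale range = 5.6 V.
LSB = 5.6 V / 2^14 = 341.80 µV.
For a uniform distribution on [−LSB/2, +LSB/2], V_rms = LSB/√12 = 341.80 µV/3.4641 = 98.7 µV.

98.7 µV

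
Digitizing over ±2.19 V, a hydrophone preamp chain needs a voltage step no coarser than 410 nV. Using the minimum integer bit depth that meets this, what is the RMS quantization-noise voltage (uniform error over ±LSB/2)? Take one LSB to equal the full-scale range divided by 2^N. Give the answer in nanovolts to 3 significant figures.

75.4 nV

Range = 2.19 − (-2.19) = 4.38 V.
Need 2^N ≥ 4.38 V / 410 nV = 1.068e7 → N_min = 24.
Step size = 4.38/16777216 V = 261.07 nV.
RMS noise = LSB/√12 = 75.4 nV.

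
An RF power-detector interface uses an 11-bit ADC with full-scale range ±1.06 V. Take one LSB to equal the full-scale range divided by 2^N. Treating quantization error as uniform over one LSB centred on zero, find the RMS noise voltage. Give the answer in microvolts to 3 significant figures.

299 µV

Span: 1.06 V − (-1.06 V) = 2.12 V.
One LSB is 2.12 V / 2048 = 1.0352 mV.
RMS of a uniform error over width LSB is LSB/√12 = 299 µV.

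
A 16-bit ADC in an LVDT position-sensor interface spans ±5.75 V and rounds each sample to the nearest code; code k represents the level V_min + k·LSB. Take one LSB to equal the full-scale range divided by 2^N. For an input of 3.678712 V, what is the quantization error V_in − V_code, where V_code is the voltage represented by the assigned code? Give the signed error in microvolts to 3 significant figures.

Range = 5.75 − (-5.75) = 11.5 V. LSB = 11.5 V / 2^16 ≈ 175.5 µV.
Position in LSBs: (3.678712 − (-5.75)) × 65536/11.5 = 53732.1800; rounding gives k = 53732.
V_code = -5.75 + (53732/65536) × 11.5 = 3.6786804199 V.
Error = V_in − V_code = 3.678712 − (3.6786804199) = +31.6 µV.

+31.6 µV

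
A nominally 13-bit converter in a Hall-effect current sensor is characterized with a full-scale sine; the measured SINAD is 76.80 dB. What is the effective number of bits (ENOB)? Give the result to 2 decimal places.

ENOB = (76.80 − 1.76)/6.02 = 12.4651 bits.

12.47 bits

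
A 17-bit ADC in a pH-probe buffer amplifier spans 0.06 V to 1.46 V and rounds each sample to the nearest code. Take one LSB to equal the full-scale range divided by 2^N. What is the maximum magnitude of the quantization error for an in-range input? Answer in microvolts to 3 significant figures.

Span: 1.46 V − (0.06 V) = 1.4 V.
One LSB is 1.4 V / 131072 = 10.681 µV.
Worst-case error for round-to-nearest is half an LSB: 5.34 µV.

5.34 µV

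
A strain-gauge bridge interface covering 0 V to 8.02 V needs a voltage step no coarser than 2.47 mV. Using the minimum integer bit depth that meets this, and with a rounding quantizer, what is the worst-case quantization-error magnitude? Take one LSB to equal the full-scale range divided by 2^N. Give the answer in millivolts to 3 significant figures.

Full-scale range = 8.02 V.
8.02 V / 2.47 mV = 3247. Since 2^11 = 2048 and 2^12 = 4096, N = 12.
Step size = 8.02/4096 V = 1.9580 mV.
Max error for round-to-nearest is LSB/2 = 0.979 mV.

0.979 mV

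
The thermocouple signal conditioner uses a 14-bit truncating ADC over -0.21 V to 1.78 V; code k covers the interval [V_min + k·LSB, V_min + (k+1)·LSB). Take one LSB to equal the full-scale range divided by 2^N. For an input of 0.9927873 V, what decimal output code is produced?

9902

Span: 1.78 V − (-0.21 V) = 1.99 V. LSB = 1.99 V / 2^14 ≈ 121.5 µV.
(V_in − V_min) × 2^14/range = (0.9927873 − (-0.21)) × 16384/1.99 = 9902.747.
Floor → code = 9902.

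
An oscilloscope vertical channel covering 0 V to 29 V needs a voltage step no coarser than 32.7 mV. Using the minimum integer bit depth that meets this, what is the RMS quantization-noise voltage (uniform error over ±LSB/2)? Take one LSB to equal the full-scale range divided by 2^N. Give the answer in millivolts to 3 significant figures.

8.18 mV

V_FS = 29 V.
Required number of levels: 29/32.7 mV = 886.85; smallest N with 2^N ≥ that is 10.
Step size = 29/1024 V = 28.320 mV.
σ_q = LSB/√12 = 28.320 mV/3.4641 = 8.18 mV.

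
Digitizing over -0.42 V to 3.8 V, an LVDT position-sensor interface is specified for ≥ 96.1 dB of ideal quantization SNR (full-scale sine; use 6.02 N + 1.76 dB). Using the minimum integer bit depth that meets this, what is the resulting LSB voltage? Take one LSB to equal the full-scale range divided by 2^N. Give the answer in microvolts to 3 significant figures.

Range = 3.8 − (-0.42) = 4.22 V.
Required N = ⌈(96.1 − 1.76)/6.02⌉ = ⌈15.671⌉ = 16.
One LSB is 4.22 V / 65536 = 64.4 µV.

64.4 µV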